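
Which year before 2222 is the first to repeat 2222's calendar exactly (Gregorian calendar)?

2211

Two years share a calendar iff Jan 1 falls on the same weekday and both are leap or both are common. 2222: Jan 1 is Tuesday, common year.
2221: Jan 1 Monday, common
2220: Jan 1 Saturday, leap
2219: Jan 1 Friday, common
2218: Jan 1 Thursday, common
2217: Jan 1 Wednesday, common
2216: Jan 1 Monday, leap
2215: Jan 1 Sunday, common
2214: Jan 1 Saturday, common
2213: Jan 1 Friday, common
2212: Jan 1 Wednesday, leap
2211: Jan 1 Tuesday, common
2211 matches on both conditions.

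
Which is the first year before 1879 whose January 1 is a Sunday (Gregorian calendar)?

1871

Jan 1 advances by 2 weekdays after a leap year and by 1 after a common year.
1879: Jan 1 is Wednesday.
1878: Tuesday
1877: Monday
1876: Saturday (leap)
1875: Friday
1874: Thursday
1873: Wednesday
1872: Monday (leap)
1871: Sunday
1871 begins on a Sunday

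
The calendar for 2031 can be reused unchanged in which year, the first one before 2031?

2025

Two years share a calendar iff Jan 1 falls on the same weekday and both are leap or both are common. 2031: Jan 1 is Wednesday, common year.
2030: Jan 1 Tuesday, common
2029: Jan 1 Monday, common
2028: Jan 1 Saturday, leap
2027: Jan 1 Friday, common
2026: Jan 1 Thursday, common
2025: Jan 1 Wednesday, common
2025 matches on both conditions.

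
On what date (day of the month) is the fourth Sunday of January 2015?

January 1, 2015 is a Thursday, so the first Sunday is the 4th.
The fourth Sunday is 4 + 21 = 25.

25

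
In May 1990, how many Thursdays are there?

May 1990 has 31 days and begins on Tuesday.
The first Thursday is May 3.
Thursdays fall on 3, 10, 17, 24, 31 — that's 5.

5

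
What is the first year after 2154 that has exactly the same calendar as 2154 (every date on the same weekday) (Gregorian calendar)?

2165

Two years share a calendar iff Jan 1 falls on the same weekday and both are leap or both are common. 2154: Jan 1 is Tuesday, common year.
2155: Jan 1 Wednesday, common
2156: Jan 1 Thursday, leap
2157: Jan 1 Saturday, common
2158: Jan 1 Sunday, common
2159: Jan 1 Monday, common
2160: Jan 1 Tuesday, leap
2161: Jan 1 Thursday, common
2162: Jan 1 Friday, common
2163: Jan 1 Saturday, common
2164: Jan 1 Sunday, leap
2165: Jan 1 Tuesday, common
2165 matches on both conditions.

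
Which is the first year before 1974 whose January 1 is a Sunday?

Jan 1 advances by 2 weekdays after a leap year and by 1 after a common year.
1974: Jan 1 is Tuesday.
1973: Monday
1972: Saturday (leap)
1971: Friday
1970: Thursday
1969: Wednesday
1968: Monday (leap)
1967: Sunday
1967 begins on a Sunday

1967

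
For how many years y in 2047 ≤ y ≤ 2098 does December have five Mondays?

December has 31 days; it has five Mondays when Monday falls among the first (month-length − 28) days — i.e. when December 1 is one of Monday/Sunday/Saturday.
December 1 by year: 2047:Sun✓ 2048:Tue 2049:Wed 2050:Thu 2051:Fri 2052:Sun✓ 2053:Mon✓ 2054:Tue 2055:Wed 2056:Fri 2057:Sat✓ 2058:Sun✓ 2059:Mon✓ 2060:Wed 2061:Thu …(22 more)… 2084:Fri 2085:Sat✓ 2086:Sun✓ 2087:Mon✓ 2088:Wed 2089:Thu 2090:Fri 2091:Sat✓ 2092:Mon✓ 2093:Tue 2094:Wed 2095:Thu 2096:Sat✓ 2097:Sun✓ 2098:Mon✓
Years with five Mondays: 2047, 2052, 2053, 2057, 2058, 2059, 2063, 2064, 2068, 2069, 2070, 2074, 2075, 2080, 2081, 2085, 2086, 2087, 2091, 2092, 2096, 2097, 2098 → 23.

23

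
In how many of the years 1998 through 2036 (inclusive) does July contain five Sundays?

July has 31 days; it has five Sundays when Sunday falls among the first (month-length − 28) days — i.e. when July 1 is one of Sunday/Saturday/Friday.
July 1 by year: 1998:Wed 1999:Thu 2000:Sat✓ 2001:Sun✓ 2002:Mon 2003:Tue 2004:Thu 2005:Fri✓ 2006:Sat✓ 2007:Sun✓ 2008:Tue 2009:Wed 2010:Thu 2011:Fri✓ 2012:Sun✓ …(9 more)… 2022:Fri✓ 2023:Sat✓ 2024:Mon 2025:Tue 2026:Wed 2027:Thu 2028:Sat✓ 2029:Sun✓ 2030:Mon 2031:Tue 2032:Thu 2033:Fri✓ 2034:Sat✓ 2035:Sun✓ 2036:Tue
Years with five Sundays: 2000, 2001, 2005, 2006, 2007, 2011, 2012, 2016, 2017, 2018, 2022, 2023, 2028, 2029, 2033, 2034, 2035 → 17.

17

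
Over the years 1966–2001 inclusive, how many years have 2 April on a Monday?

5

Track 2 April's weekday year by year (advancing +1, or +2 across a Feb 29):
  1966: Sat  1967: Sun (+1)  1968: Tue (+2)  1969: Wed (+1)  1970: Thu (+1)
  1971: Fri (+1)  1972: Sun (+2)  1973: Mon (+1) ✓  1974: Tue (+1)  1975: Wed (+1)
  1976: Fri (+2)  1977: Sat (+1)  1978: Sun (+1)  1979: Mon (+1) ✓  … (8 more years) …
  1988: Sat (+2)  1989: Sun (+1)  1990: Mon (+1) ✓  1991: Tue (+1)  1992: Thu (+2)
  1993: Fri (+1)  1994: Sat (+1)  1995: Sun (+1)  1996: Tue (+2)  1997: Wed (+1)
  1998: Thu (+1)  1999: Fri (+1)  2000: Sun (+2)  2001: Mon (+1) ✓
Monday years: 1973, 1979, 1984, 1990, 2001 — 5 in total.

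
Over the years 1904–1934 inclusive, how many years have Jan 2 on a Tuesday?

Track Jan 2's weekday year by year (advancing +1, or +2 across a Feb 29):
  1904: Sat  1905: Mon (+2)  1906: Tue (+1) ✓  1907: Wed (+1)  1908: Thu (+1)
  1909: Sat (+2)  1910: Sun (+1)  1911: Mon (+1)  1912: Tue (+1) ✓  1913: Thu (+2)
  1914: Fri (+1)  1915: Sat (+1)  1916: Sun (+1)  1917: Tue (+2) ✓  … (3 more years) …
  1921: Sun (+2)  1922: Mon (+1)  1923: Tue (+1) ✓  1924: Wed (+1)  1925: Fri (+2)
  1926: Sat (+1)  1927: Sun (+1)  1928: Mon (+1)  1929: Wed (+2)  1930: Thu (+1)
  1931: Fri (+1)  1932: Sat (+1)  1933: Mon (+2)  1934: Tue (+1) ✓
Tuesday years: 1906, 1912, 1917, 1923, 1934 — 5 in total.

5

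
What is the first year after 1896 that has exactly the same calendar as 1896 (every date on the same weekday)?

1908

Two years share a calendar iff Jan 1 falls on the same weekday and both are leap or both are common. 1896: Jan 1 is Wednesday, leap year.
1897: Jan 1 Friday, common
1898: Jan 1 Saturday, common
1899: Jan 1 Sunday, common
1900: Jan 1 Monday, common
1901: Jan 1 Tuesday, common
1902: Jan 1 Wednesday, common
1903: Jan 1 Thursday, common
1904: Jan 1 Friday, leap
1905: Jan 1 Sunday, common
1906: Jan 1 Monday, common
1907: Jan 1 Tuesday, common
1908: Jan 1 Wednesday, leap
1908 matches on both conditions.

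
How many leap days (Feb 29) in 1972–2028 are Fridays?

2

Leap years in 1972–2028: 15 of them.
Feb 29 weekday advances by 5 (mod 7) from one leap year to the next four years later (or differs when a century non-leap intervenes).
Leap-day weekdays: 1972:Tue 1976:Sun 1980:Fri✓ 1984:Wed 1988:Mon 1992:Sat 1996:Thu 2000:Tue 2004:Sun 2008:Fri✓ 2012:Wed 2016:Mon 2020:Sat 2024:Thu 2028:Tue
Friday: 1980, 2008 → 2.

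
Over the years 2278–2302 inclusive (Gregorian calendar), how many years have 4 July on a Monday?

4

Track 4 July's weekday year by year (advancing +1, or +2 across a Feb 29):
  2278: Thu  2279: Fri (+1)  2280: Sun (+2)  2281: Mon (+1) ✓  2282: Tue (+1)
  2283: Wed (+1)  2284: Fri (+2)  2285: Sat (+1)  2286: Sun (+1)  2287: Mon (+1) ✓
  2288: Wed (+2)  2289: Thu (+1)  2290: Fri (+1)  2291: Sat (+1)  2292: Mon (+2) ✓
  2293: Tue (+1)  2294: Wed (+1)  2295: Thu (+1)  2296: Sat (+2)  2297: Sun (+1)
  2298: Mon (+1) ✓  2299: Tue (+1)  2300: Wed (+1)  2301: Thu (+1)  2302: Fri (+1)
Monday years: 2281, 2287, 2292, 2298 — 4 in total.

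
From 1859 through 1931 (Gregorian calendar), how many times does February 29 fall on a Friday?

Leap years in 1859–1931: 17 of them.
Feb 29 weekday advances by 5 (mod 7) from one leap year to the next four years later (or differs when a century non-leap intervenes).
Leap-day weekdays: 1860:Wed 1864:Mon 1868:Sat 1872:Thu 1876:Tue 1880:Sun 1884:Fri✓ 1888:Wed 1892:Mon 1896:Sat 1904:Mon 1908:Sat 1912:Thu 1916:Tue 1920:Sun 1924:Fri✓ 1928:Wed
Friday: 1884, 1924 → 2.

2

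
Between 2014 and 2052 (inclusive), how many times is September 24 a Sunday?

Track September 24's weekday year by year (advancing +1, or +2 across a Feb 29):
  2014: Wed  2015: Thu (+1)  2016: Sat (+2)  2017: Sun (+1) ✓  2018: Mon (+1)
  2019: Tue (+1)  2020: Thu (+2)  2021: Fri (+1)  2022: Sat (+1)  2023: Sun (+1) ✓
  2024: Tue (+2)  2025: Wed (+1)  2026: Thu (+1)  2027: Fri (+1)  … (11 more years) …
  2039: Sat (+1)  2040: Mon (+2)  2041: Tue (+1)  2042: Wed (+1)  2043: Thu (+1)
  2044: Sat (+2)  2045: Sun (+1) ✓  2046: Mon (+1)  2047: Tue (+1)  2048: Thu (+2)
  2049: Fri (+1)  2050: Sat (+1)  2051: Sun (+1) ✓  2052: Tue (+2)
Sunday years: 2017, 2023, 2028, 2034, 2045, 2051 — 6 in total.

6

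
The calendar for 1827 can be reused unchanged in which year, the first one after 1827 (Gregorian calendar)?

1838

Two years share a calendar iff Jan 1 falls on the same weekday and both are leap or both are common. 1827: Jan 1 is Monday, common year.
1828: Jan 1 Tuesday, leap
1829: Jan 1 Thursday, common
1830: Jan 1 Friday, common
1831: Jan 1 Saturday, common
1832: Jan 1 Sunday, leap
1833: Jan 1 Tuesday, common
1834: Jan 1 Wednesday, common
1835: Jan 1 Thursday, common
1836: Jan 1 Friday, leap
1837: Jan 1 Sunday, common
1838: Jan 1 Monday, common
1838 matches on both conditions.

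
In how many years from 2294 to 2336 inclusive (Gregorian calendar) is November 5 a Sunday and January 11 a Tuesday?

Check each year's weekday for November 5 and January 11:
  2294: Mon/Thu  2295: Tue/Fri  2296: Thu/Sat  2297: Fri/Mon  2298: Sat/Tue  2299: Sun/Wed  2300: Mon/Thu  2301: Tue/Fri  2302: Wed/Sat  2303: Thu/Sun  2304: Sat/Mon  2305: Sun/Wed  2306: Mon/Thu  2307: Tue/Fri  …(15 more)…  2323: Mon/Thu  2324: Wed/Fri  2325: Thu/Sun  2326: Fri/Mon  2327: Sat/Tue  2328: Mon/Wed  2329: Tue/Fri  2330: Wed/Sat  2331: Thu/Sun  2332: Sat/Mon  2333: Sun/Wed  2334: Mon/Thu  2335: Tue/Fri  2336: Thu/Sat
Both conditions hold in: 2316 — 1.

1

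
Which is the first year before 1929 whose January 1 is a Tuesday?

Jan 1 advances by 2 weekdays after a leap year and by 1 after a common year.
1929: Jan 1 is Tuesday.
1928: Sunday (leap)
1927: Saturday
1926: Friday
1925: Thursday
1924: Tuesday (leap)
1924 begins on a Tuesday

1924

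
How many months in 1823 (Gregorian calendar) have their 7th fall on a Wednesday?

Check the 7th of each month of 1823: Jan 7: Tue, Feb 7: Fri, Mar 7: Fri, Apr 7: Mon, May 7: Wed, Jun 7: Sat, Jul 7: Mon, Aug 7: Thu, Sep 7: Sun, Oct 7: Tue, Nov 7: Fri, Dec 7: Sun.
Wednesday occurs in May — 1 month.

1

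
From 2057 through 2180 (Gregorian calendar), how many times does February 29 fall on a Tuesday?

Leap years in 2057–2180: 30 of them.
Feb 29 weekday advances by 5 (mod 7) from one leap year to the next four years later (or differs when a century non-leap intervenes).
Leap-day weekdays: 2060:Sun 2064:Fri 2068:Wed 2072:Mon 2076:Sat 2080:Thu 2084:Tue✓ 2088:Sun 2092:Fri 2096:Wed 2104:Fri 2108:Wed 2112:Mon …(4 more)… 2132:Fri 2136:Wed 2140:Mon 2144:Sat 2148:Thu 2152:Tue✓ 2156:Sun 2160:Fri 2164:Wed 2168:Mon 2172:Sat 2176:Thu 2180:Tue✓
Tuesday: 2084, 2124, 2152, 2180 → 4.

4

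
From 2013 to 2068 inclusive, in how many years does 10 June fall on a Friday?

8

Track 10 June's weekday year by year (advancing +1, or +2 across a Feb 29):
  2013: Mon  2014: Tue (+1)  2015: Wed (+1)  2016: Fri (+2) ✓  2017: Sat (+1)
  2018: Sun (+1)  2019: Mon (+1)  2020: Wed (+2)  2021: Thu (+1)  2022: Fri (+1) ✓
  2023: Sat (+1)  2024: Mon (+2)  2025: Tue (+1)  2026: Wed (+1)  … (28 more years) …
  2055: Thu (+1)  2056: Sat (+2)  2057: Sun (+1)  2058: Mon (+1)  2059: Tue (+1)
  2060: Thu (+2)  2061: Fri (+1) ✓  2062: Sat (+1)  2063: Sun (+1)  2064: Tue (+2)
  2065: Wed (+1)  2066: Thu (+1)  2067: Fri (+1) ✓  2068: Sun (+2)
Friday years: 2016, 2022, 2033, 2039, 2044, 2050, 2061, 2067 — 8 in total.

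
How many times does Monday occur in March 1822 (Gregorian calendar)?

March 1822 has 31 days and begins on Friday.
The first Monday is March 4.
Mondays fall on 4, 11, 18, 25 — that's 4.

4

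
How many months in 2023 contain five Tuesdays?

4

A month of length L has five Tuesdays iff its first Tuesday is on day ≤ L−28 (so day 1–3 in a 31-day month, 1–2 in a 30-day month, day 1 in a leap February).
Checking each month of 2023: Jan starts Sun (31d) ✓; Feb starts Wed (28d); Mar starts Wed (31d); Apr starts Sat (30d); May starts Mon (31d) ✓; Jun starts Thu (30d); Jul starts Sat (31d); Aug starts Tue (31d) ✓; Sep starts Fri (30d); Oct starts Sun (31d) ✓; Nov starts Wed (30d); Dec starts Fri (31d).
Five-Tuesday months: January, May, August, October → 4.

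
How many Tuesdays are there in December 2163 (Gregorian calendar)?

4

December 2163 has 31 days and begins on Thursday.
The first Tuesday is December 6.
Tuesdays fall on 6, 13, 20, 27 — that's 4.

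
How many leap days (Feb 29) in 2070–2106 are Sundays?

1

Leap years in 2070–2106: 8 of them.
Feb 29 weekday advances by 5 (mod 7) from one leap year to the next four years later (or differs when a century non-leap intervenes).
Leap-day weekdays: 2072:Mon 2076:Sat 2080:Thu 2084:Tue 2088:Sun✓ 2092:Fri 2096:Wed 2104:Fri
Sunday: 2088 → 1.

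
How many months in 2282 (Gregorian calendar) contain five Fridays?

4

A month of length L has five Fridays iff its first Friday is on day ≤ L−28 (so day 1–3 in a 31-day month, 1–2 in a 30-day month, day 1 in a leap February).
Checking each month of 2282: Jan starts Sun (31d); Feb starts Wed (28d); Mar starts Wed (31d) ✓; Apr starts Sat (30d); May starts Mon (31d); Jun starts Thu (30d) ✓; Jul starts Sat (31d); Aug starts Tue (31d); Sep starts Fri (30d) ✓; Oct starts Sun (31d); Nov starts Wed (30d); Dec starts Fri (31d) ✓.
Five-Friday months: March, June, September, December → 4.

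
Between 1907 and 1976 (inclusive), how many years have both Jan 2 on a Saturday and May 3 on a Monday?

Check each year's weekday for Jan 2 and May 3:
  1907: Wed/Fri  1908: Thu/Sun  1909: Sat/Mon ✓  1910: Sun/Tue  1911: Mon/Wed  1912: Tue/Fri  1913: Thu/Sat  1914: Fri/Sun  1915: Sat/Mon ✓  1916: Sun/Wed  1917: Tue/Thu  1918: Wed/Fri  1919: Thu/Sat  1920: Fri/Mon  …(42 more)…  1963: Wed/Fri  1964: Thu/Sun  1965: Sat/Mon ✓  1966: Sun/Tue  1967: Mon/Wed  1968: Tue/Fri  1969: Thu/Sat  1970: Fri/Sun  1971: Sat/Mon ✓  1972: Sun/Wed  1973: Tue/Thu  1974: Wed/Fri  1975: Thu/Sat  1976: Fri/Mon
Both conditions hold in: 1909, 1915, 1926, 1937, 1943, 1954, 1965, 1971 — 8.

8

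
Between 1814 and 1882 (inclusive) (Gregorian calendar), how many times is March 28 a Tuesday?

11

Track March 28's weekday year by year (advancing +1, or +2 across a Feb 29):
  1814: Mon  1815: Tue (+1) ✓  1816: Thu (+2)  1817: Fri (+1)  1818: Sat (+1)
  1819: Sun (+1)  1820: Tue (+2) ✓  1821: Wed (+1)  1822: Thu (+1)  1823: Fri (+1)
  1824: Sun (+2)  1825: Mon (+1)  1826: Tue (+1) ✓  1827: Wed (+1)  … (41 more years) …
  1869: Sun (+1)  1870: Mon (+1)  1871: Tue (+1) ✓  1872: Thu (+2)  1873: Fri (+1)
  1874: Sat (+1)  1875: Sun (+1)  1876: Tue (+2) ✓  1877: Wed (+1)  1878: Thu (+1)
  1879: Fri (+1)  1880: Sun (+2)  1881: Mon (+1)  1882: Tue (+1) ✓
Tuesday years: 1815, 1820, 1826, 1837, 1843, 1848, 1854, 1865, 1871, 1876, 1882 — 11 in total.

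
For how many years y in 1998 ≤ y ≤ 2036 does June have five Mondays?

11

June has 30 days; it has five Mondays when Monday falls among the first (month-length − 28) days — i.e. when June 1 is one of Monday/Sunday.
June 1 by year: 1998:Mon✓ 1999:Tue 2000:Thu 2001:Fri 2002:Sat 2003:Sun✓ 2004:Tue 2005:Wed 2006:Thu 2007:Fri 2008:Sun✓ 2009:Mon✓ 2010:Tue 2011:Wed 2012:Fri …(9 more)… 2022:Wed 2023:Thu 2024:Sat 2025:Sun✓ 2026:Mon✓ 2027:Tue 2028:Thu 2029:Fri 2030:Sat 2031:Sun✓ 2032:Tue 2033:Wed 2034:Thu 2035:Fri 2036:Sun✓
Years with five Mondays: 1998, 2003, 2008, 2009, 2014, 2015, 2020, 2025, 2026, 2031, 2036 → 11.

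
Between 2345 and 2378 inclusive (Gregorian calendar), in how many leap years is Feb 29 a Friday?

1

Leap years in 2345–2378: 8 of them.
Feb 29 weekday advances by 5 (mod 7) from one leap year to the next four years later (or differs when a century non-leap intervenes).
Leap-day weekdays: 2348:Sun 2352:Fri✓ 2356:Wed 2360:Mon 2364:Sat 2368:Thu 2372:Tue 2376:Sun
Friday: 2352 → 1.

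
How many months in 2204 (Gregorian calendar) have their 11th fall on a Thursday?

Check the 11th of each month of 2204: Jan 11: Wed, Feb 11: Sat, Mar 11: Sun, Apr 11: Wed, May 11: Fri, Jun 11: Mon, Jul 11: Wed, Aug 11: Sat, Sep 11: Tue, Oct 11: Thu, Nov 11: Sun, Dec 11: Tue.
Thursday occurs in October — 1 month.

1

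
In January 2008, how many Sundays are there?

4

January 2008 has 31 days and begins on Tuesday.
The first Sunday is January 6.
Sundays fall on 6, 13, 20, 27 — that's 4.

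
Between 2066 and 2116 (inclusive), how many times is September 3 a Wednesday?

7

Track September 3's weekday year by year (advancing +1, or +2 across a Feb 29):
  2066: Fri  2067: Sat (+1)  2068: Mon (+2)  2069: Tue (+1)  2070: Wed (+1) ✓
  2071: Thu (+1)  2072: Sat (+2)  2073: Sun (+1)  2074: Mon (+1)  2075: Tue (+1)
  2076: Thu (+2)  2077: Fri (+1)  2078: Sat (+1)  2079: Sun (+1)  … (23 more years) …
  2103: Mon (+1)  2104: Wed (+2) ✓  2105: Thu (+1)  2106: Fri (+1)  2107: Sat (+1)
  2108: Mon (+2)  2109: Tue (+1)  2110: Wed (+1) ✓  2111: Thu (+1)  2112: Sat (+2)
  2113: Sun (+1)  2114: Mon (+1)  2115: Tue (+1)  2116: Thu (+2)
Wednesday years: 2070, 2081, 2087, 2092, 2098, 2104, 2110 — 7 in total.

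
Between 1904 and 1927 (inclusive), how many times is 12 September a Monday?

4

Track 12 September's weekday year by year (advancing +1, or +2 across a Feb 29):
  1904: Mon ✓  1905: Tue (+1)  1906: Wed (+1)  1907: Thu (+1)  1908: Sat (+2)
  1909: Sun (+1)  1910: Mon (+1) ✓  1911: Tue (+1)  1912: Thu (+2)  1913: Fri (+1)
  1914: Sat (+1)  1915: Sun (+1)  1916: Tue (+2)  1917: Wed (+1)  1918: Thu (+1)
  1919: Fri (+1)  1920: Sun (+2)  1921: Mon (+1) ✓  1922: Tue (+1)  1923: Wed (+1)
  1924: Fri (+2)  1925: Sat (+1)  1926: Sun (+1)  1927: Mon (+1) ✓
Monday years: 1904, 1910, 1921, 1927 — 4 in total.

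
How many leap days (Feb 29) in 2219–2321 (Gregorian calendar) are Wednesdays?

Leap years in 2219–2321: 25 of them.
Feb 29 weekday advances by 5 (mod 7) from one leap year to the next four years later (or differs when a century non-leap intervenes).
Leap-day weekdays: 2220:Tue 2224:Sun 2228:Fri 2232:Wed✓ 2236:Mon 2240:Sat 2244:Thu 2248:Tue 2252:Sun 2256:Fri 2260:Wed✓ 2264:Mon 2268:Sat 2272:Thu 2276:Tue 2280:Sun 2284:Fri 2288:Wed✓ 2292:Mon 2296:Sat 2304:Mon 2308:Sat 2312:Thu 2316:Tue 2320:Sun
Wednesday: 2232, 2260, 2288 → 3.

3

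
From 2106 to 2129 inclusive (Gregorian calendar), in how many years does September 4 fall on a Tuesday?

3

Track September 4's weekday year by year (advancing +1, or +2 across a Feb 29):
  2106: Sat  2107: Sun (+1)  2108: Tue (+2) ✓  2109: Wed (+1)  2110: Thu (+1)
  2111: Fri (+1)  2112: Sun (+2)  2113: Mon (+1)  2114: Tue (+1) ✓  2115: Wed (+1)
  2116: Fri (+2)  2117: Sat (+1)  2118: Sun (+1)  2119: Mon (+1)  2120: Wed (+2)
  2121: Thu (+1)  2122: Fri (+1)  2123: Sat (+1)  2124: Mon (+2)  2125: Tue (+1) ✓
  2126: Wed (+1)  2127: Thu (+1)  2128: Sat (+2)  2129: Sun (+1)
Tuesday years: 2108, 2114, 2125 — 3 in total.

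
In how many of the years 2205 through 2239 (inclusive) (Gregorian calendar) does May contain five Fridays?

16

May has 31 days; it has five Fridays when Friday falls among the first (month-length − 28) days — i.e. when May 1 is one of Friday/Thursday/Wednesday.
May 1 by year: 2205:Wed✓ 2206:Thu✓ 2207:Fri✓ 2208:Sun 2209:Mon 2210:Tue 2211:Wed✓ 2212:Fri✓ 2213:Sat 2214:Sun 2215:Mon 2216:Wed✓ 2217:Thu✓ 2218:Fri✓ 2219:Sat …(5 more)… 2225:Sun 2226:Mon 2227:Tue 2228:Thu✓ 2229:Fri✓ 2230:Sat 2231:Sun 2232:Tue 2233:Wed✓ 2234:Thu✓ 2235:Fri✓ 2236:Sun 2237:Mon 2238:Tue 2239:Wed✓
Years with five Fridays: 2205, 2206, 2207, 2211, 2212, 2216, 2217, 2218, 2222, 2223, 2228, 2229, 2233, 2234, 2235, 2239 → 16.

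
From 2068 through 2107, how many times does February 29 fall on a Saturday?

1

Leap years in 2068–2107: 9 of them.
Feb 29 weekday advances by 5 (mod 7) from one leap year to the next four years later (or differs when a century non-leap intervenes).
Leap-day weekdays: 2068:Wed 2072:Mon 2076:Sat✓ 2080:Thu 2084:Tue 2088:Sun 2092:Fri 2096:Wed 2104:Fri
Saturday: 2076 → 1.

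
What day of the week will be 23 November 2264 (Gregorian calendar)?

Wednesday

January 1, 2264 is a Friday.
November 23 is day 328 of the year, i.e. 327 days after Jan 1.
327 mod 7 = 5, so advance 5 weekdays from Friday: Wednesday.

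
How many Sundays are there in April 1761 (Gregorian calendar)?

April 1761 has 30 days and begins on Wednesday.
The first Sunday is April 5.
Sundays fall on 5, 12, 19, 26 — that's 4.

4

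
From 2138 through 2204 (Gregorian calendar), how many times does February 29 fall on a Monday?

3

Leap years in 2138–2204: 16 of them.
Feb 29 weekday advances by 5 (mod 7) from one leap year to the next four years later (or differs when a century non-leap intervenes).
Leap-day weekdays: 2140:Mon✓ 2144:Sat 2148:Thu 2152:Tue 2156:Sun 2160:Fri 2164:Wed 2168:Mon✓ 2172:Sat 2176:Thu 2180:Tue 2184:Sun 2188:Fri 2192:Wed 2196:Mon✓ 2204:Wed
Monday: 2140, 2168, 2196 → 3.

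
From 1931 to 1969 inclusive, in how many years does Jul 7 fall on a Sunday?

Track Jul 7's weekday year by year (advancing +1, or +2 across a Feb 29):
  1931: Tue  1932: Thu (+2)  1933: Fri (+1)  1934: Sat (+1)  1935: Sun (+1) ✓
  1936: Tue (+2)  1937: Wed (+1)  1938: Thu (+1)  1939: Fri (+1)  1940: Sun (+2) ✓
  1941: Mon (+1)  1942: Tue (+1)  1943: Wed (+1)  1944: Fri (+2)  … (11 more years) …
  1956: Sat (+2)  1957: Sun (+1) ✓  1958: Mon (+1)  1959: Tue (+1)  1960: Thu (+2)
  1961: Fri (+1)  1962: Sat (+1)  1963: Sun (+1) ✓  1964: Tue (+2)  1965: Wed (+1)
  1966: Thu (+1)  1967: Fri (+1)  1968: Sun (+2) ✓  1969: Mon (+1)
Sunday years: 1935, 1940, 1946, 1957, 1963, 1968 — 6 in total.

6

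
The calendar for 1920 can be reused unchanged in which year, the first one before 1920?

Two years share a calendar iff Jan 1 falls on the same weekday and both are leap or both are common. 1920: Jan 1 is Thursday, leap year.
1919: Jan 1 Wednesday, common
1918: Jan 1 Tuesday, common
1917: Jan 1 Monday, common
1916: Jan 1 Saturday, leap
1915: Jan 1 Friday, common
1914: Jan 1 Thursday, common
1913: Jan 1 Wednesday, common
1912: Jan 1 Monday, leap
1911: Jan 1 Sunday, common
1910: Jan 1 Saturday, common
1909: Jan 1 Friday, common
1908: Jan 1 Wednesday, leap
1907: Jan 1 Tuesday, common
1906: Jan 1 Monday, common
1905: Jan 1 Sunday, common
1904: Jan 1 Friday, leap
1903: Jan 1 Thursday, common
1902: Jan 1 Wednesday, common
1901: Jan 1 Tuesday, common
1900: Jan 1 Monday, common
1899: Jan 1 Sunday, common
1898: Jan 1 Saturday, common
1897: Jan 1 Friday, common
1896: Jan 1 Wednesday, leap
1895: Jan 1 Tuesday, common
1894: Jan 1 Monday, common
1893: Jan 1 Sunday, common
1892: Jan 1 Friday, leap
1891: Jan 1 Thursday, common
1890: Jan 1 Wednesday, common
1889: Jan 1 Tuesday, common
1888: Jan 1 Sunday, leap
1887: Jan 1 Saturday, common
1886: Jan 1 Friday, common
1885: Jan 1 Thursday, common
1884: Jan 1 Tuesday, leap
1883: Jan 1 Monday, common
1882: Jan 1 Sunday, common
1881: Jan 1 Saturday, common
1880: Jan 1 Thursday, leap
1880 matches on both conditions.

1880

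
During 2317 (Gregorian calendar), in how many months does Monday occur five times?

5

A month of length L has five Mondays iff its first Monday is on day ≤ L−28 (so day 1–3 in a 31-day month, 1–2 in a 30-day month, day 1 in a leap February).
Checking each month of 2317: Jan starts Mon (31d) ✓; Feb starts Thu (28d); Mar starts Thu (31d); Apr starts Sun (30d) ✓; May starts Tue (31d); Jun starts Fri (30d); Jul starts Sun (31d) ✓; Aug starts Wed (31d); Sep starts Sat (30d); Oct starts Mon (31d) ✓; Nov starts Thu (30d); Dec starts Sat (31d) ✓.
Five-Monday months: January, April, July, October, December → 5.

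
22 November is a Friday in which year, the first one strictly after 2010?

From one year to the next, a fixed date's weekday advances by 1, or by 2 when a Feb 29 lies between the two dates.
2010: November 22 is Monday.
2011: Tuesday (+1)
2012: Thursday (+2)
2013: Friday (+1)
22 November falls on a Friday in 2013.

2013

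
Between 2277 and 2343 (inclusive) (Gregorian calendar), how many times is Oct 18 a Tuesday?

Track Oct 18's weekday year by year (advancing +1, or +2 across a Feb 29):
  2277: Thu  2278: Fri (+1)  2279: Sat (+1)  2280: Mon (+2)  2281: Tue (+1) ✓
  2282: Wed (+1)  2283: Thu (+1)  2284: Sat (+2)  2285: Sun (+1)  2286: Mon (+1)
  2287: Tue (+1) ✓  2288: Thu (+2)  2289: Fri (+1)  2290: Sat (+1)  … (39 more years) …
  2330: Sat (+1)  2331: Sun (+1)  2332: Tue (+2) ✓  2333: Wed (+1)  2334: Thu (+1)
  2335: Fri (+1)  2336: Sun (+2)  2337: Mon (+1)  2338: Tue (+1) ✓  2339: Wed (+1)
  2340: Fri (+2)  2341: Sat (+1)  2342: Sun (+1)  2343: Mon (+1)
Tuesday years: 2281, 2287, 2292, 2298, 2304, 2310, 2321, 2327, 2332, 2338 — 10 in total.

10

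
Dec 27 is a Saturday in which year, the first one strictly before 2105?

From one year to the next, a fixed date's weekday advances by 1, or by 2 when a Feb 29 lies between the two dates.
2105: December 27 is Sunday.
2104: Saturday (−1)
Dec 27 falls on a Saturday in 2104.

2104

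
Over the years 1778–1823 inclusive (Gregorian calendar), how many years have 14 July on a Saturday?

7

Track 14 July's weekday year by year (advancing +1, or +2 across a Feb 29):
  1778: Tue  1779: Wed (+1)  1780: Fri (+2)  1781: Sat (+1) ✓  1782: Sun (+1)
  1783: Mon (+1)  1784: Wed (+2)  1785: Thu (+1)  1786: Fri (+1)  1787: Sat (+1) ✓
  1788: Mon (+2)  1789: Tue (+1)  1790: Wed (+1)  1791: Thu (+1)  … (18 more years) …
  1810: Sat (+1) ✓  1811: Sun (+1)  1812: Tue (+2)  1813: Wed (+1)  1814: Thu (+1)
  1815: Fri (+1)  1816: Sun (+2)  1817: Mon (+1)  1818: Tue (+1)  1819: Wed (+1)
  1820: Fri (+2)  1821: Sat (+1) ✓  1822: Sun (+1)  1823: Mon (+1)
Saturday years: 1781, 1787, 1792, 1798, 1804, 1810, 1821 — 7 in total.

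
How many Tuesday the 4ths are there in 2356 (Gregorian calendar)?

2

Check the 4th of each month of 2356: Jan 4: Wed, Feb 4: Sat, Mar 4: Sun, Apr 4: Wed, May 4: Fri, Jun 4: Mon, Jul 4: Wed, Aug 4: Sat, Sep 4: Tue, Oct 4: Thu, Nov 4: Sun, Dec 4: Tue.
Tuesday occurs in September, December — 2 months.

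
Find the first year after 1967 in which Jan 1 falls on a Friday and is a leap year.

Jan 1 advances by 2 weekdays after a leap year and by 1 after a common year.
1967: Jan 1 is Sunday.
1968: Monday (leap)
1969: Wednesday
1970: Thursday
1971: Friday
1972: Saturday (leap)
1973: Monday
1974: Tuesday
1975: Wednesday
1976: Thursday (leap)
1977: Saturday
1978: Sunday
1979: Monday
1980: Tuesday (leap)
1981: Thursday
1982: Friday
1983: Saturday
1984: Sunday (leap)
1985: Tuesday
1986: Wednesday
1987: Thursday
1988: Friday (leap)
1988 begins on a Friday and is a leap year.

1988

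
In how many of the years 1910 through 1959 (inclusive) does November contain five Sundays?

15

November has 30 days; it has five Sundays when Sunday falls among the first (month-length − 28) days — i.e. when November 1 is one of Sunday/Saturday.
November 1 by year: 1910:Tue 1911:Wed 1912:Fri 1913:Sat✓ 1914:Sun✓ 1915:Mon 1916:Wed 1917:Thu 1918:Fri 1919:Sat✓ 1920:Mon 1921:Tue 1922:Wed 1923:Thu 1924:Sat✓ …(20 more)… 1945:Thu 1946:Fri 1947:Sat✓ 1948:Mon 1949:Tue 1950:Wed 1951:Thu 1952:Sat✓ 1953:Sun✓ 1954:Mon 1955:Tue 1956:Thu 1957:Fri 1958:Sat✓ 1959:Sun✓
Years with five Sundays: 1913, 1914, 1919, 1924, 1925, 1930, 1931, 1936, 1941, 1942, 1947, 1952, 1953, 1958, 1959 → 15.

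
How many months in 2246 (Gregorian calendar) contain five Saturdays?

A month of length L has five Saturdays iff its first Saturday is on day ≤ L−28 (so day 1–3 in a 31-day month, 1–2 in a 30-day month, day 1 in a leap February).
Checking each month of 2246: Jan starts Thu (31d) ✓; Feb starts Sun (28d); Mar starts Sun (31d); Apr starts Wed (30d); May starts Fri (31d) ✓; Jun starts Mon (30d); Jul starts Wed (31d); Aug starts Sat (31d) ✓; Sep starts Tue (30d); Oct starts Thu (31d) ✓; Nov starts Sun (30d); Dec starts Tue (31d).
Five-Saturday months: January, May, August, October → 4.

4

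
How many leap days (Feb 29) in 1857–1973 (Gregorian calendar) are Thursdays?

4

Leap years in 1857–1973: 28 of them.
Feb 29 weekday advances by 5 (mod 7) from one leap year to the next four years later (or differs when a century non-leap intervenes).
Leap-day weekdays: 1860:Wed 1864:Mon 1868:Sat 1872:Thu✓ 1876:Tue 1880:Sun 1884:Fri 1888:Wed 1892:Mon 1896:Sat 1904:Mon 1908:Sat 1912:Thu✓ 1916:Tue 1920:Sun 1924:Fri 1928:Wed 1932:Mon 1936:Sat 1940:Thu✓ 1944:Tue 1948:Sun 1952:Fri 1956:Wed 1960:Mon 1964:Sat 1968:Thu✓ 1972:Tue
Thursday: 1872, 1912, 1940, 1968 → 4.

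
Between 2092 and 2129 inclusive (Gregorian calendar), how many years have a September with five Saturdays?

9

September has 30 days; it has five Saturdays when Saturday falls among the first (month-length − 28) days — i.e. when September 1 is one of Saturday/Friday.
September 1 by year: 2092:Mon 2093:Tue 2094:Wed 2095:Thu 2096:Sat✓ 2097:Sun 2098:Mon 2099:Tue 2100:Wed 2101:Thu 2102:Fri✓ 2103:Sat✓ 2104:Mon 2105:Tue 2106:Wed …(8 more)… 2115:Sun 2116:Tue 2117:Wed 2118:Thu 2119:Fri✓ 2120:Sun 2121:Mon 2122:Tue 2123:Wed 2124:Fri✓ 2125:Sat✓ 2126:Sun 2127:Mon 2128:Wed 2129:Thu
Years with five Saturdays: 2096, 2102, 2103, 2108, 2113, 2114, 2119, 2124, 2125 → 9.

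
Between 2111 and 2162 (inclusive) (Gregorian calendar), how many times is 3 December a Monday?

Track 3 December's weekday year by year (advancing +1, or +2 across a Feb 29):
  2111: Thu  2112: Sat (+2)  2113: Sun (+1)  2114: Mon (+1) ✓  2115: Tue (+1)
  2116: Thu (+2)  2117: Fri (+1)  2118: Sat (+1)  2119: Sun (+1)  2120: Tue (+2)
  2121: Wed (+1)  2122: Thu (+1)  2123: Fri (+1)  2124: Sun (+2)  … (24 more years) …
  2149: Wed (+1)  2150: Thu (+1)  2151: Fri (+1)  2152: Sun (+2)  2153: Mon (+1) ✓
  2154: Tue (+1)  2155: Wed (+1)  2156: Fri (+2)  2157: Sat (+1)  2158: Sun (+1)
  2159: Mon (+1) ✓  2160: Wed (+2)  2161: Thu (+1)  2162: Fri (+1)
Monday years: 2114, 2125, 2131, 2136, 2142, 2153, 2159 — 7 in total.

7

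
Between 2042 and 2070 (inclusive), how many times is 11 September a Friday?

Track 11 September's weekday year by year (advancing +1, or +2 across a Feb 29):
  2042: Thu  2043: Fri (+1) ✓  2044: Sun (+2)  2045: Mon (+1)  2046: Tue (+1)
  2047: Wed (+1)  2048: Fri (+2) ✓  2049: Sat (+1)  2050: Sun (+1)  2051: Mon (+1)
  2052: Wed (+2)  2053: Thu (+1)  2054: Fri (+1) ✓  2055: Sat (+1)  2056: Mon (+2)
  2057: Tue (+1)  2058: Wed (+1)  2059: Thu (+1)  2060: Sat (+2)  2061: Sun (+1)
  2062: Mon (+1)  2063: Tue (+1)  2064: Thu (+2)  2065: Fri (+1) ✓  2066: Sat (+1)
  2067: Sun (+1)  2068: Tue (+2)  2069: Wed (+1)  2070: Thu (+1)
Friday years: 2043, 2048, 2054, 2065 — 4 in total.

4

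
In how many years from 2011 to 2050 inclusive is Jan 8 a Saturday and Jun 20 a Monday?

5

Check each year's weekday for Jan 8 and Jun 20:
  2011: Sat/Mon ✓  2012: Sun/Wed  2013: Tue/Thu  2014: Wed/Fri  2015: Thu/Sat  2016: Fri/Mon  2017: Sun/Tue  2018: Mon/Wed  2019: Tue/Thu  2020: Wed/Sat  2021: Fri/Sun  2022: Sat/Mon ✓  2023: Sun/Tue  2024: Mon/Thu  …(12 more)…  2037: Thu/Sat  2038: Fri/Sun  2039: Sat/Mon ✓  2040: Sun/Wed  2041: Tue/Thu  2042: Wed/Fri  2043: Thu/Sat  2044: Fri/Mon  2045: Sun/Tue  2046: Mon/Wed  2047: Tue/Thu  2048: Wed/Sat  2049: Fri/Sun  2050: Sat/Mon ✓
Both conditions hold in: 2011, 2022, 2033, 2039, 2050 — 5.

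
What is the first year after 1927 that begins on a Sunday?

Jan 1 advances by 2 weekdays after a leap year and by 1 after a common year.
1927: Jan 1 is Saturday.
1928: Sunday (leap)
1928 begins on a Sunday

1928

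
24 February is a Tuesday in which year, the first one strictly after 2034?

From one year to the next, a fixed date's weekday advances by 1, or by 2 when a Feb 29 lies between the two dates.
2034: February 24 is Friday.
2035: Saturday (+1)
2036: Sunday (+1)
2037: Tuesday (+2)
24 February falls on a Tuesday in 2037.

2037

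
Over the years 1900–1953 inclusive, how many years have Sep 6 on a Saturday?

Track Sep 6's weekday year by year (advancing +1, or +2 across a Feb 29):
  1900: Thu  1901: Fri (+1)  1902: Sat (+1) ✓  1903: Sun (+1)  1904: Tue (+2)
  1905: Wed (+1)  1906: Thu (+1)  1907: Fri (+1)  1908: Sun (+2)  1909: Mon (+1)
  1910: Tue (+1)  1911: Wed (+1)  1912: Fri (+2)  1913: Sat (+1) ✓  … (26 more years) …
  1940: Fri (+2)  1941: Sat (+1) ✓  1942: Sun (+1)  1943: Mon (+1)  1944: Wed (+2)
  1945: Thu (+1)  1946: Fri (+1)  1947: Sat (+1) ✓  1948: Mon (+2)  1949: Tue (+1)
  1950: Wed (+1)  1951: Thu (+1)  1952: Sat (+2) ✓  1953: Sun (+1)
Saturday years: 1902, 1913, 1919, 1924, 1930, 1941, 1947, 1952 — 8 in total.

8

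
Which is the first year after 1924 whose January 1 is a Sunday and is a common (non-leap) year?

1933

Jan 1 advances by 2 weekdays after a leap year and by 1 after a common year.
1924: Jan 1 is Tuesday (leap).
1925: Thursday
1926: Friday
1927: Saturday
1928: Sunday (leap)
1929: Tuesday
1930: Wednesday
1931: Thursday
1932: Friday (leap)
1933: Sunday
1933 begins on a Sunday and is a common year.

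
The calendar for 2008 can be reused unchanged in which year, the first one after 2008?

Two years share a calendar iff Jan 1 falls on the same weekday and both are leap or both are common. 2008: Jan 1 is Tuesday, leap year.
2009: Jan 1 Thursday, common
2010: Jan 1 Friday, common
2011: Jan 1 Saturday, common
2012: Jan 1 Sunday, leap
2013: Jan 1 Tuesday, common
2014: Jan 1 Wednesday, common
2015: Jan 1 Thursday, common
2016: Jan 1 Friday, leap
2017: Jan 1 Sunday, common
2018: Jan 1 Monday, common
2019: Jan 1 Tuesday, common
2020: Jan 1 Wednesday, leap
2021: Jan 1 Friday, common
2022: Jan 1 Saturday, common
2023: Jan 1 Sunday, common
2024: Jan 1 Monday, leap
2025: Jan 1 Wednesday, common
2026: Jan 1 Thursday, common
2027: Jan 1 Friday, common
2028: Jan 1 Saturday, leap
2029: Jan 1 Monday, common
2030: Jan 1 Tuesday, common
2031: Jan 1 Wednesday, common
2032: Jan 1 Thursday, leap
2033: Jan 1 Saturday, common
2034: Jan 1 Sunday, common
2035: Jan 1 Monday, common
2036: Jan 1 Tuesday, leap
2036 matches on both conditions.

2036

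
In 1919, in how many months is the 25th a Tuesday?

Check the 25th of each month of 1919: Jan 25: Sat, Feb 25: Tue, Mar 25: Tue, Apr 25: Fri, May 25: Sun, Jun 25: Wed, Jul 25: Fri, Aug 25: Mon, Sep 25: Thu, Oct 25: Sat, Nov 25: Tue, Dec 25: Thu.
Tuesday occurs in February, March, November — 3 months.

3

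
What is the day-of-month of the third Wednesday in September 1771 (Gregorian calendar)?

September 1, 1771 is a Sunday, so the first Wednesday is the 4th.
The third Wednesday is 4 + 14 = 18.

18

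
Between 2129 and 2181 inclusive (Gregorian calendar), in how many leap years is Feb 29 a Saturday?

Leap years in 2129–2181: 13 of them.
Feb 29 weekday advances by 5 (mod 7) from one leap year to the next four years later (or differs when a century non-leap intervenes).
Leap-day weekdays: 2132:Fri 2136:Wed 2140:Mon 2144:Sat✓ 2148:Thu 2152:Tue 2156:Sun 2160:Fri 2164:Wed 2168:Mon 2172:Sat✓ 2176:Thu 2180:Tue
Saturday: 2144, 2172 → 2.

2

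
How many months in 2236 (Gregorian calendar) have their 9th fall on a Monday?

Check the 9th of each month of 2236: Jan 9: Sat, Feb 9: Tue, Mar 9: Wed, Apr 9: Sat, May 9: Mon, Jun 9: Thu, Jul 9: Sat, Aug 9: Tue, Sep 9: Fri, Oct 9: Sun, Nov 9: Wed, Dec 9: Fri.
Monday occurs in May — 1 month.

1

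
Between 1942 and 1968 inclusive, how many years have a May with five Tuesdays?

May has 31 days; it has five Tuesdays when Tuesday falls among the first (month-length − 28) days — i.e. when May 1 is one of Tuesday/Monday/Sunday.
May 1 by year: 1942:Fri 1943:Sat 1944:Mon✓ 1945:Tue✓ 1946:Wed 1947:Thu 1948:Sat 1949:Sun✓ 1950:Mon✓ 1951:Tue✓ 1952:Thu 1953:Fri 1954:Sat 1955:Sun✓ 1956:Tue✓ 1957:Wed 1958:Thu 1959:Fri 1960:Sun✓ 1961:Mon✓ 1962:Tue✓ 1963:Wed 1964:Fri 1965:Sat 1966:Sun✓ 1967:Mon✓ 1968:Wed
Years with five Tuesdays: 1944, 1945, 1949, 1950, 1951, 1955, 1956, 1960, 1961, 1962, 1966, 1967 → 12.

12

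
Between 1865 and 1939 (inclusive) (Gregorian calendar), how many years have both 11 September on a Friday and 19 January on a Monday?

Check each year's weekday for 11 September and 19 January:
  1865: Mon/Thu  1866: Tue/Fri  1867: Wed/Sat  1868: Fri/Sun  1869: Sat/Tue  1870: Sun/Wed  1871: Mon/Thu  1872: Wed/Fri  1873: Thu/Sun  1874: Fri/Mon ✓  1875: Sat/Tue  1876: Mon/Wed  1877: Tue/Fri  1878: Wed/Sat  …(47 more)…  1926: Sat/Tue  1927: Sun/Wed  1928: Tue/Thu  1929: Wed/Sat  1930: Thu/Sun  1931: Fri/Mon ✓  1932: Sun/Tue  1933: Mon/Thu  1934: Tue/Fri  1935: Wed/Sat  1936: Fri/Sun  1937: Sat/Tue  1938: Sun/Wed  1939: Mon/Thu
Both conditions hold in: 1874, 1885, 1891, 1903, 1914, 1925, 1931 — 7.

7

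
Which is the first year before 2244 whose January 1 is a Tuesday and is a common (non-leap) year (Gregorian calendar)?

Jan 1 advances by 2 weekdays after a leap year and by 1 after a common year.
2244: Jan 1 is Monday (leap).
2243: Sunday
2242: Saturday
2241: Friday
2240: Wednesday (leap)
2239: Tuesday
2239 begins on a Tuesday and is a common year.

2239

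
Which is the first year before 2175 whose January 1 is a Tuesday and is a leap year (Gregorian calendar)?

Jan 1 advances by 2 weekdays after a leap year and by 1 after a common year.
2175: Jan 1 is Sunday.
2174: Saturday
2173: Friday
2172: Wednesday (leap)
2171: Tuesday
2170: Monday
2169: Sunday
2168: Friday (leap)
2167: Thursday
2166: Wednesday
2165: Tuesday
2164: Sunday (leap)
2163: Saturday
2162: Friday
2161: Thursday
2160: Tuesday (leap)
2160 begins on a Tuesday and is a leap year.

2160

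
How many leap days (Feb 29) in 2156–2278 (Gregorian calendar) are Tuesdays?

4

Leap years in 2156–2278: 30 of them.
Feb 29 weekday advances by 5 (mod 7) from one leap year to the next four years later (or differs when a century non-leap intervenes).
Leap-day weekdays: 2156:Sun 2160:Fri 2164:Wed 2168:Mon 2172:Sat 2176:Thu 2180:Tue✓ 2184:Sun 2188:Fri 2192:Wed 2196:Mon 2204:Wed 2208:Mon …(4 more)… 2228:Fri 2232:Wed 2236:Mon 2240:Sat 2244:Thu 2248:Tue✓ 2252:Sun 2256:Fri 2260:Wed 2264:Mon 2268:Sat 2272:Thu 2276:Tue✓
Tuesday: 2180, 2220, 2248, 2276 → 4.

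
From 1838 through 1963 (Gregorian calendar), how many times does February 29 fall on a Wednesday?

Leap years in 1838–1963: 30 of them.
Feb 29 weekday advances by 5 (mod 7) from one leap year to the next four years later (or differs when a century non-leap intervenes).
Leap-day weekdays: 1840:Sat 1844:Thu 1848:Tue 1852:Sun 1856:Fri 1860:Wed✓ 1864:Mon 1868:Sat 1872:Thu 1876:Tue 1880:Sun 1884:Fri 1888:Wed✓ …(4 more)… 1912:Thu 1916:Tue 1920:Sun 1924:Fri 1928:Wed✓ 1932:Mon 1936:Sat 1940:Thu 1944:Tue 1948:Sun 1952:Fri 1956:Wed✓ 1960:Mon
Wednesday: 1860, 1888, 1928, 1956 → 4.

4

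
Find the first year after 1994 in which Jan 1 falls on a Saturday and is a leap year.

2000

Jan 1 advances by 2 weekdays after a leap year and by 1 after a common year.
1994: Jan 1 is Saturday.
1995: Sunday
1996: Monday (leap)
1997: Wednesday
1998: Thursday
1999: Friday
2000: Saturday (leap)
2000 begins on a Saturday and is a leap year.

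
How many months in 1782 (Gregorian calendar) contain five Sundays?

A month of length L has five Sundays iff its first Sunday is on day ≤ L−28 (so day 1–3 in a 31-day month, 1–2 in a 30-day month, day 1 in a leap February).
Checking each month of 1782: Jan starts Tue (31d); Feb starts Fri (28d); Mar starts Fri (31d) ✓; Apr starts Mon (30d); May starts Wed (31d); Jun starts Sat (30d) ✓; Jul starts Mon (31d); Aug starts Thu (31d); Sep starts Sun (30d) ✓; Oct starts Tue (31d); Nov starts Fri (30d); Dec starts Sun (31d) ✓.
Five-Sunday months: March, June, September, December → 4.

4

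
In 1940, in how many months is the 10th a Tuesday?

2

Check the 10th of each month of 1940: Jan 10: Wed, Feb 10: Sat, Mar 10: Sun, Apr 10: Wed, May 10: Fri, Jun 10: Mon, Jul 10: Wed, Aug 10: Sat, Sep 10: Tue, Oct 10: Thu, Nov 10: Sun, Dec 10: Tue.
Tuesday occurs in September, December — 2 months.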